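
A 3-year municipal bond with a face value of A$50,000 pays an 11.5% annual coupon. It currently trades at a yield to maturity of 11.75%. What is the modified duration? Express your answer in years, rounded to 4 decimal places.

2.4164 years

Periodic yield y = 0.1175. First find Macaulay duration:
  t   CF        PV=CF/(1+0.1175)^t    t·PV
  1     5,750.00     5,145.4139     5,145.4139
  2     5,750.00     4,604.3972     9,208.7944
  3    55,750.00    39,948.6655   119,845.9966
  Σ                 49,698.4766   134,200.2048
P = 49,698.4766; Macaulay duration = 134,200.2048 / 49,698.4766 = 2.70029 years.
Modified duration = D_Mac / (1 + y) = 2.70029 / 1.1175 = 2.41637 years.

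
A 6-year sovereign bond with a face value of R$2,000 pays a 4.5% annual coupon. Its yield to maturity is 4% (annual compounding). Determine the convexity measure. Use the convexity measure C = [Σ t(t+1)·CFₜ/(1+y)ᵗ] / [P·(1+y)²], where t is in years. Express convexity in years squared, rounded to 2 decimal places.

33.68

With y = 0.04:
  t   CF        PV=CF/(1+0.04)^t    t·PV        t(t+1)·PV
  1        90.00        86.5385        86.5385         173.0769
  2        90.00        83.2101       166.4201         499.2604
  3        90.00        80.0097       240.0290         960.1161
  4        90.00        76.9324       307.7295       1,538.6475
  5        90.00        73.9734       369.8672       2,219.2032
  6     2,090.00     1,651.7574     9,910.5442      69,373.8091
  Σ                  2,052.4214    11,081.1285      74,764.1131
P = 2,052.4214.
Convexity = Σ t(t+1)·PV / [P·(1+y)²] = 74,764.1131 / (2,052.4214 × 1.081600) = 33.67906.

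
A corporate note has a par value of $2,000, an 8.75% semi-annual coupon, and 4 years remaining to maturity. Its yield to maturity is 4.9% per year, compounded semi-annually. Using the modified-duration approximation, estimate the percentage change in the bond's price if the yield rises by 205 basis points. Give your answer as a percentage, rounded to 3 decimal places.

-7.002%

Periodic yield y = 0.0245. Modified duration first:
  t   CF        PV=CF/(1+0.0245)^t    t·PV
  1        87.50        85.4075        85.4075
  2        87.50        83.3651       166.7301
  3        87.50        81.3715       244.1144
  4        87.50        79.4255       317.7022
  5        87.50        77.5262       387.6308
  6        87.50        75.6722       454.0331
  7        87.50        73.8626       517.0379
  8     2,087.50     1,720.0092    13,760.0740
  Σ                  2,276.6397    15,932.7300
P = 2,276.6397; D_Mac = 6.99835 half-year periods = 3.49918 yrs; D_mod = 3.49918/(1+0.0245) = 3.41550 yrs.
ΔP/P ≈ -D_mod · Δy = -3.41550 × (+0.0205) = -0.070018 = -7.0018%.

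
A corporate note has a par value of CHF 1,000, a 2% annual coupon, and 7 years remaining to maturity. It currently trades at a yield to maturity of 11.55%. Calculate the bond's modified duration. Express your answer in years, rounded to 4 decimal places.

Periodic yield y = 0.1155. First find Macaulay duration:
  t   CF        PV=CF/(1+0.1155)^t    t·PV
  1        20.00        17.9292        17.9292
  2        20.00        16.0728        32.1455
  3        20.00        14.4086        43.2257
  4        20.00        12.9167        51.6668
  5        20.00        11.5793        57.8965
  6        20.00        10.3804        62.2822
  7     1,020.00       474.5841     3,322.0884
  Σ                    557.8710     3,587.2344
P = 557.8710; Macaulay duration = 3,587.2344 / 557.8710 = 6.43022 years.
Modified duration = D_Mac / (1 + y) = 6.43022 / 1.1155 = 5.76443 years.

5.7644 years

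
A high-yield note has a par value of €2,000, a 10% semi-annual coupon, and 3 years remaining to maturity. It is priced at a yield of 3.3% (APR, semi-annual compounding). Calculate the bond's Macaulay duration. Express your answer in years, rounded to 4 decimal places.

Periodic yield y = 0.0165. Discount each cash flow and weight by its period:
  t   CF        PV=CF/(1+0.0165)^t    t·PV
  1       100.00        98.3768        98.3768
  2       100.00        96.7799       193.5598
  3       100.00        95.2090       285.6269
  4       100.00        93.6635       374.6541
  5       100.00        92.1432       460.7158
  6     2,100.00     1,903.5969    11,421.5816
  Σ                  2,379.7693    12,834.5150
Price P = Σ PV = 2,379.7693.
Macaulay duration = Σ(t·PV) / P = 12,834.5150 / 2,379.7693 = 5.39318 half-year periods.
In years: 5.39318 / 2 = 2.69659 years.

2.6966 years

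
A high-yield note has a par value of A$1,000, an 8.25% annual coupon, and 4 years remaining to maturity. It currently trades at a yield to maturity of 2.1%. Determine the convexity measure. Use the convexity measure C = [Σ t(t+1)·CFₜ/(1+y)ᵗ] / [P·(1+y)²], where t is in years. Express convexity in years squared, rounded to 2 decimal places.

16.71

With y = 0.021:
  t   CF        PV=CF/(1+0.021)^t    t·PV        t(t+1)·PV
  1        82.50        80.8031        80.8031         161.6063
  2        82.50        79.1412       158.2823         474.8470
  3        82.50        77.5134       232.5402         930.1607
  4     1,082.50       996.1505     3,984.6018      19,923.0091
  Σ                  1,233.6081     4,456.2274      21,489.6230
P = 1,233.6081.
Convexity = Σ t(t+1)·PV / [P·(1+y)²] = 21,489.6230 / (1,233.6081 × 1.042441) = 16.71091.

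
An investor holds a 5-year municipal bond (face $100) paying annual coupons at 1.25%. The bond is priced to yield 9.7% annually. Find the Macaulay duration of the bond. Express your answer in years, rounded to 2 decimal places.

Periodic yield y = 0.097. Discount each cash flow and weight by its year:
  t   CF        PV=CF/(1+0.097)^t    t·PV
  1         1.25         1.1395         1.1395
  2         1.25         1.0387         2.0774
  3         1.25         0.9469         2.8406
  4         1.25         0.8631         3.4526
  5       101.25        63.7326       318.6632
  Σ                     67.7208       328.1733
Price P = Σ PV = 67.7208.
Macaulay duration = Σ(t·PV) / P = 328.1733 / 67.7208 = 4.84597 years.

4.85 years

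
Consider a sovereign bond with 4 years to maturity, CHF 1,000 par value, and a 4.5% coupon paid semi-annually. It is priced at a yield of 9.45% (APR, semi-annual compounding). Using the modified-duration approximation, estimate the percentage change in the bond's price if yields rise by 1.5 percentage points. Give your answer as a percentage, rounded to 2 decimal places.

-5.26%

Periodic yield y = 0.04725. Modified duration first:
  t   CF        PV=CF/(1+0.04725)^t    t·PV
  1        22.50        21.4848        21.4848
  2        22.50        20.5155        41.0310
  3        22.50        19.5899        58.7696
  4        22.50        18.7060        74.8240
  5        22.50        17.8620        89.3101
  6        22.50        17.0561       102.3367
  7        22.50        16.2866       114.0061
  8     1,022.50       706.7411     5,653.9290
  Σ                    838.2420     6,155.6914
P = 838.2420; D_Mac = 7.34357 half-year periods = 3.67179 yrs; D_mod = 3.67179/(1+0.04725) = 3.50612 yrs.
ΔP/P ≈ -D_mod · Δy = -3.50612 × (+0.015) = -0.052592 = -5.2592%.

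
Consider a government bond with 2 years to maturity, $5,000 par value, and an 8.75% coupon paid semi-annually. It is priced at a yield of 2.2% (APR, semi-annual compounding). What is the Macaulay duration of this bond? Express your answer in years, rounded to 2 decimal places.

1.89 years

Periodic yield y = 0.011. Discount each cash flow and weight by its period:
  t   CF        PV=CF/(1+0.011)^t    t·PV
  1       218.75       216.3699       216.3699
  2       218.75       214.0158       428.0315
  3       218.75       211.6872       635.0616
  4     5,218.75     4,995.3034    19,981.2136
  Σ                  5,637.3763    21,260.6766
Price P = Σ PV = 5,637.3763.
Macaulay duration = Σ(t·PV) / P = 21,260.6766 / 5,637.3763 = 3.77138 half-year periods.
In years: 3.77138 / 2 = 1.88569 years.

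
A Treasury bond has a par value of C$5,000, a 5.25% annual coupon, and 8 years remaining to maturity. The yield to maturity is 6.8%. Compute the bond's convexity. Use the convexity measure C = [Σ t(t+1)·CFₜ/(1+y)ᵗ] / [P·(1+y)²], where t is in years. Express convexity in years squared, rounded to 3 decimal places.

With y = 0.068:
  t   CF        PV=CF/(1+0.068)^t    t·PV        t(t+1)·PV
  1       262.50       245.7865       245.7865         491.5730
  2       262.50       230.1372       460.2744       1,380.8231
  3       262.50       215.4843       646.4528       2,585.8111
  4       262.50       201.7643       807.0571       4,035.2857
  5       262.50       188.9179       944.5894       5,667.5362
  6       262.50       176.8894     1,061.3364       7,429.3545
  7       262.50       165.6268     1,159.3874       9,275.0993
  8     5,262.50     3,109.0098    24,872.0782     223,848.7037
  Σ                  4,533.6161    30,196.9621     254,714.1866
P = 4,533.6161.
Convexity = Σ t(t+1)·PV / [P·(1+y)²] = 254,714.1866 / (4,533.6161 × 1.140624) = 49.25677.

49.257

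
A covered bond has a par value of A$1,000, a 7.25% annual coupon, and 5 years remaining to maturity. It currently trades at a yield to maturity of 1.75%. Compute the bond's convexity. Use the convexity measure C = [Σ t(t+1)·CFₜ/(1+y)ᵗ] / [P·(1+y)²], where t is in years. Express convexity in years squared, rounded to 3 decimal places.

With y = 0.0175:
  t   CF        PV=CF/(1+0.0175)^t    t·PV        t(t+1)·PV
  1        72.50        71.2531        71.2531         142.5061
  2        72.50        70.0276       140.0552         420.1655
  3        72.50        68.8232       206.4695         825.8782
  4        72.50        67.6395       270.5580       1,352.7898
  5     1,072.50       983.3887     4,916.9435      29,501.6609
  Σ                  1,261.1320     5,605.2792      32,243.0006
P = 1,261.1320.
Convexity = Σ t(t+1)·PV / [P·(1+y)²] = 32,243.0006 / (1,261.1320 × 1.035306) = 24.69483.

24.695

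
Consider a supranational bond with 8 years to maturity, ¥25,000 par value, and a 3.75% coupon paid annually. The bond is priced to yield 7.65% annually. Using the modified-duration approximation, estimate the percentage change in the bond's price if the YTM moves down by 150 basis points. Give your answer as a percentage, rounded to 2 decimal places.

+9.62%

Periodic yield y = 0.0765. Modified duration first:
  t   CF        PV=CF/(1+0.0765)^t    t·PV
  1       937.50       870.8778       870.8778
  2       937.50       808.9901     1,617.9802
  3       937.50       751.5003     2,254.5010
  4       937.50       698.0960     2,792.3839
  5       937.50       648.4867     3,242.4337
  6       937.50       602.4029     3,614.4175
  7       937.50       559.5940     3,917.1579
  8    25,937.50    14,381.8860   115,055.0877
  Σ                 19,321.8339   133,364.8398
P = 19,321.8339; D_Mac = 6.90229 yrs; D_mod = 6.90229/(1+0.0765) = 6.41179 yrs.
ΔP/P ≈ -D_mod · Δy = -6.41179 × (-0.015) = +0.096177 = +9.6177%.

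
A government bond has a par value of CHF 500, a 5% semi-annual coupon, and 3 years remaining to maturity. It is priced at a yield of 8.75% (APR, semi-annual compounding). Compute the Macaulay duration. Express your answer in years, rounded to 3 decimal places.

Periodic yield y = 0.04375. Discount each cash flow and weight by its period:
  t   CF        PV=CF/(1+0.04375)^t    t·PV
  1        12.50        11.9760        11.9760
  2        12.50        11.4741        22.9481
  3        12.50        10.9931        32.9793
  4        12.50        10.5323        42.1293
  5        12.50        10.0908        50.4542
  6       512.50       396.3829     2,378.2976
  Σ                    451.4493     2,538.7846
Price P = Σ PV = 451.4493.
Macaulay duration = Σ(t·PV) / P = 2,538.7846 / 451.4493 = 5.62363 half-year periods.
In years: 5.62363 / 2 = 2.81182 years.

2.812 years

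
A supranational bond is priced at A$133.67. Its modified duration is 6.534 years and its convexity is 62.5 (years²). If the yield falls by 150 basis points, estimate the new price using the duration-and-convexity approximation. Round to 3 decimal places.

Duration effect: -D_mod·Δy = -6.534 × (-0.015) = +0.098010
Convexity effect: ½·C·(Δy)² = 0.5 × 62.5 × (-0.015)² = +0.00703125
ΔP/P ≈ +0.098010 + 0.00703125 = +0.10504125
New price ≈ 133.67 × (1 + 0.10504125) = 147.7108638875.

A$147.711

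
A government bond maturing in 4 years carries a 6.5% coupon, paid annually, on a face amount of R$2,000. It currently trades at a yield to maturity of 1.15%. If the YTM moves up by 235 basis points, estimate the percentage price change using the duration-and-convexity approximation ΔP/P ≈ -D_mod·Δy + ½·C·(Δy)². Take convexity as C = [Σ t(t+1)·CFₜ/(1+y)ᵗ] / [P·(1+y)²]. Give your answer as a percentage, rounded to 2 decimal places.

-8.07%

With y = 0.0115:
  t   CF        PV=CF/(1+0.0115)^t    t·PV        t(t+1)·PV
  1       130.00       128.5220       128.5220         257.0440
  2       130.00       127.0608       254.1216         762.3648
  3       130.00       125.6162       376.8486       1,507.3945
  4     2,130.00     2,034.7734     8,139.0937      40,695.4683
  Σ                  2,415.9724     8,898.5859      43,222.2716
P = 2,415.9724; D_Mac = 3.68323 yrs; D_mod = 3.64136 yrs; C = 17.48573.
Duration effect: -3.64136 × (+0.0235) = -0.085572
Convexity effect: 0.5 × 17.48573 × (0.0235)² = +0.0048282
ΔP/P ≈ -0.085572 + 0.0048282 = -0.080744 = -8.0744%.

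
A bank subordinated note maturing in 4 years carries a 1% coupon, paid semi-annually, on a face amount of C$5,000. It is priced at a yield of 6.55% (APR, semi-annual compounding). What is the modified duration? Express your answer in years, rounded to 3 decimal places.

3.797 years

Periodic yield y = 0.03275. First find Macaulay duration:
  t   CF        PV=CF/(1+0.03275)^t    t·PV
  1        25.00        24.2072        24.2072
  2        25.00        23.4396        46.8791
  3        25.00        22.6963        68.0888
  4        25.00        21.9765        87.9061
  5        25.00        21.2796       106.3981
  6        25.00        20.6048       123.6289
  7        25.00        19.9514       139.6599
  8     5,025.00     3,883.0630    31,064.5040
  Σ                  4,037.2184    31,661.2722
P = 4,037.2184; Macaulay duration = 31,661.2722 / 4,037.2184 = 7.84235 half-year periods = 3.92117 years.
Modified duration = D_Mac / (1 + y) = 3.92117 / 1.03275 = 3.79683 years.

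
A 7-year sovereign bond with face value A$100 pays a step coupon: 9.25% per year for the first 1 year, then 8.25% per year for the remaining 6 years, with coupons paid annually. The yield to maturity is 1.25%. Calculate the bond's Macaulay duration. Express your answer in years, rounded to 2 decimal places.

5.82 years

Periodic yield y = 0.0125. Discount each cash flow and weight by its year:
  t   CF        PV=CF/(1+0.0125)^t    t·PV
  1         9.25         9.1358         9.1358
  2         8.25         8.0476        16.0951
  3         8.25         7.9482        23.8446
  4         8.25         7.8501        31.4003
  5         8.25         7.7532        38.7658
  6         8.25         7.6574        45.9447
  7       108.25        99.2345       694.6415
  Σ                    147.6267       859.8278
Price P = Σ PV = 147.6267.
Macaulay duration = Σ(t·PV) / P = 859.8278 / 147.6267 = 5.82434 years.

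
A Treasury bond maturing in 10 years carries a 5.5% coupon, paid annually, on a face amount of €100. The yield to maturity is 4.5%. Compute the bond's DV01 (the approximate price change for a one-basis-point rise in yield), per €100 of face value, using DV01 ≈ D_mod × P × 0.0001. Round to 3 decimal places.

€0.083

Periodic yield y = 0.045.
  t   CF        PV=CF/(1+0.045)^t    t·PV
  1         5.50         5.2632         5.2632
  2         5.50         5.0365        10.0730
  3         5.50         4.8196        14.4589
  4         5.50         4.6121        18.4483
  5         5.50         4.4135        22.0674
  6         5.50         4.2234        25.3406
  7         5.50         4.0416        28.2909
  8         5.50         3.8675        30.9401
  9         5.50         3.7010        33.3088
  10      105.50        67.9344       679.3437
  Σ                    107.9127       867.5349
P = 107.9127; D_Mac = 8.03923 yrs; D_mod = 7.69304 yrs.
DV01 ≈ 7.69304 × 107.9127 × 0.0001 = 0.083018.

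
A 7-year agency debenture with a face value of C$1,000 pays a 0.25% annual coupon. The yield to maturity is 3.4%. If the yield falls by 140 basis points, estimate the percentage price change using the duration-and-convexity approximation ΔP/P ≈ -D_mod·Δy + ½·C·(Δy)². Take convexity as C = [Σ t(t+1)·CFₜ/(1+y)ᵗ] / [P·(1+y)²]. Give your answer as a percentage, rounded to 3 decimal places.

With y = 0.034:
  t   CF        PV=CF/(1+0.034)^t    t·PV        t(t+1)·PV
  1         2.50         2.4178         2.4178           4.8356
  2         2.50         2.3383         4.6766          14.0298
  3         2.50         2.2614         6.7842          27.1369
  4         2.50         2.1870         8.7482          43.7409
  5         2.50         2.1151        10.5757          63.4539
  6         2.50         2.0456        12.2735          85.9144
  7     1,002.50       793.3058     5,553.1404      44,425.1228
  Σ                    806.6710     5,598.6163      44,664.2343
P = 806.6710; D_Mac = 6.94040 yrs; D_mod = 6.71218 yrs; C = 51.78719.
Duration effect: -6.71218 × (-0.014) = +0.093971
Convexity effect: 0.5 × 51.78719 × (-0.014)² = +0.0050751
ΔP/P ≈ +0.093971 + 0.0050751 = +0.099046 = +9.9046%.

+9.905%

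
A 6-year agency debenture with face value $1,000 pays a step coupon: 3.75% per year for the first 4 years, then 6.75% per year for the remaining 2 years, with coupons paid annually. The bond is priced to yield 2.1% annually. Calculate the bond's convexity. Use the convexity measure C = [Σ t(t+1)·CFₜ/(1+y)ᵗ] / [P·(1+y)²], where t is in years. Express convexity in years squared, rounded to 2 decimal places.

35.84

With y = 0.021:
  t   CF        PV=CF/(1+0.021)^t    t·PV        t(t+1)·PV
  1        37.50        36.7287        36.7287          73.4574
  2        37.50        35.9733        71.9465         215.8396
  3        37.50        35.2334       105.7001         422.8003
  4        37.50        34.5087       138.0347         690.1735
  5        67.50        60.8380       304.1901       1,825.1406
  6     1,067.50       942.3526     5,654.1156      39,578.8090
  Σ                  1,145.6346     6,310.7157      42,806.2204
P = 1,145.6346.
Convexity = Σ t(t+1)·PV / [P·(1+y)²] = 42,806.2204 / (1,145.6346 × 1.042441) = 35.84341.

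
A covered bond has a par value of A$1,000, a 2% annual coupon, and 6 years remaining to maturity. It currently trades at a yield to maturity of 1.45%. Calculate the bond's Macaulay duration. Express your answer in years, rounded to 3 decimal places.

Periodic yield y = 0.0145. Discount each cash flow and weight by its year:
  t   CF        PV=CF/(1+0.0145)^t    t·PV
  1        20.00        19.7141        19.7141
  2        20.00        19.4324        38.8648
  3        20.00        19.1546        57.4639
  4        20.00        18.8809        75.5234
  5        20.00        18.6110        93.0550
  6     1,020.00       935.5949     5,613.5696
  Σ                  1,031.3880     5,898.1909
Price P = Σ PV = 1,031.3880.
Macaulay duration = Σ(t·PV) / P = 5,898.1909 / 1,031.3880 = 5.71869 years.

5.719 years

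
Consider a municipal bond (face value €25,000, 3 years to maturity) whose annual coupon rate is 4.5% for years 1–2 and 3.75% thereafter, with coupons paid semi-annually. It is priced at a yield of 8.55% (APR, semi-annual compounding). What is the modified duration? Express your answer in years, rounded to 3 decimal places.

Periodic yield y = 0.04275. First find Macaulay duration:
  t   CF        PV=CF/(1+0.04275)^t    t·PV
  1       562.50       539.4390       539.4390
  2       562.50       517.3234     1,034.6468
  3       562.50       496.1145     1,488.3435
  4       562.50       475.7751     1,903.1005
  5       468.75       380.2247     1,901.1233
  6    25,468.75    19,811.9142   118,871.4854
  Σ                 22,220.7909   125,738.1386
P = 22,220.7909; Macaulay duration = 125,738.1386 / 22,220.7909 = 5.65858 half-year periods = 2.82929 years.
Modified duration = D_Mac / (1 + y) = 2.82929 / 1.04275 = 2.71330 years.

2.713 years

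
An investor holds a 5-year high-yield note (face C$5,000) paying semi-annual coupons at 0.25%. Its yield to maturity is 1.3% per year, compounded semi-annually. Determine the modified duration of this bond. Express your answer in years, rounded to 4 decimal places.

Periodic yield y = 0.0065. First find Macaulay duration:
  t   CF        PV=CF/(1+0.0065)^t    t·PV
  1         6.25         6.2096         6.2096
  2         6.25         6.1695        12.3391
  3         6.25         6.1297        18.3891
  4         6.25         6.0901        24.3604
  5         6.25         6.0508        30.2539
  6         6.25         6.0117        36.0702
  7         6.25         5.9729        41.8101
  8         6.25         5.9343        47.4744
  9         6.25         5.8960        53.0638
  10    5,006.25     4,692.1808    46,921.8083
  Σ                  4,746.6454    47,191.7790
P = 4,746.6454; Macaulay duration = 47,191.7790 / 4,746.6454 = 9.94213 half-year periods = 4.97107 years.
Modified duration = D_Mac / (1 + y) = 4.97107 / 1.0065 = 4.93896 years.

4.9390 years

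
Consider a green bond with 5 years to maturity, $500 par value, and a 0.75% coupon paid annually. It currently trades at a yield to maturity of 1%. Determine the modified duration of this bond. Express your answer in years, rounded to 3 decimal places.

Periodic yield y = 0.01. First find Macaulay duration:
  t   CF        PV=CF/(1+0.01)^t    t·PV
  1         3.75         3.7129         3.7129
  2         3.75         3.6761         7.3522
  3         3.75         3.6397        10.9191
  4         3.75         3.6037        14.4147
  5       503.75       479.3008     2,396.5042
  Σ                    493.9332     2,432.9031
P = 493.9332; Macaulay duration = 2,432.9031 / 493.9332 = 4.92557 years.
Modified duration = D_Mac / (1 + y) = 4.92557 / 1.01 = 4.87680 years.

4.877 years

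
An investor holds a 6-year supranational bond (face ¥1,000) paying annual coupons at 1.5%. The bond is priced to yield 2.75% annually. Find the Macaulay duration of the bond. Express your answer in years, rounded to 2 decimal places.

5.77 years

Periodic yield y = 0.0275. Discount each cash flow and weight by its year:
  t   CF        PV=CF/(1+0.0275)^t    t·PV
  1        15.00        14.5985        14.5985
  2        15.00        14.2078        28.4156
  3        15.00        13.8276        41.4827
  4        15.00        13.4575        53.8299
  5        15.00        13.0973        65.4865
  6     1,015.00       862.5317     5,175.1901
  Σ                    931.7204     5,379.0035
Price P = Σ PV = 931.7204.
Macaulay duration = Σ(t·PV) / P = 5,379.0035 / 931.7204 = 5.77319 years.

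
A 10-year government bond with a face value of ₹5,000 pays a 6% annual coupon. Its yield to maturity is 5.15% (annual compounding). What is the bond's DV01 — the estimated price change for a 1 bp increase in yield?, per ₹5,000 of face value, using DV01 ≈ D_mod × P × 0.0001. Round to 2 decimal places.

₹3.99

Periodic yield y = 0.0515.
  t   CF        PV=CF/(1+0.0515)^t    t·PV
  1       300.00       285.3067       285.3067
  2       300.00       271.3331       542.6661
  3       300.00       258.0438       774.1314
  4       300.00       245.4054       981.6217
  5       300.00       233.3860     1,166.9302
  6       300.00       221.9553     1,331.7320
  7       300.00       211.0845     1,477.5914
  8       300.00       200.7461     1,605.9685
  9       300.00       190.9140     1,718.2259
  10    5,300.00     3,207.6214    32,076.2138
  Σ                  5,325.7963    41,960.3877
P = 5,325.7963; D_Mac = 7.87871 yrs; D_mod = 7.49283 yrs.
DV01 ≈ 7.49283 × 5,325.7963 × 0.0001 = 3.990527.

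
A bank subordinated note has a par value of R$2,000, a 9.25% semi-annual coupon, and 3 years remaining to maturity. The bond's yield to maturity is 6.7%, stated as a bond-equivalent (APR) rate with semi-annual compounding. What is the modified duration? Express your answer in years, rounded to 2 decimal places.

Periodic yield y = 0.0335. First find Macaulay duration:
  t   CF        PV=CF/(1+0.0335)^t    t·PV
  1        92.50        89.5017        89.5017
  2        92.50        86.6006       173.2011
  3        92.50        83.7935       251.3805
  4        92.50        81.0774       324.3096
  5        92.50        78.4493       392.2467
  6     2,092.50     1,717.1276    10,302.7659
  Σ                  2,136.5502    11,533.4055
P = 2,136.5502; Macaulay duration = 11,533.4055 / 2,136.5502 = 5.39814 half-year periods = 2.69907 years.
Modified duration = D_Mac / (1 + y) = 2.69907 / 1.0335 = 2.61158 years.

2.61 years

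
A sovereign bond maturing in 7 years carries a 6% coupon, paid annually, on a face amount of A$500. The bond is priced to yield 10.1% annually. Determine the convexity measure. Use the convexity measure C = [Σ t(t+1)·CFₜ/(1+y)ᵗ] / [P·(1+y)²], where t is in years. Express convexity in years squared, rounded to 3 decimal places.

With y = 0.101:
  t   CF        PV=CF/(1+0.101)^t    t·PV        t(t+1)·PV
  1        30.00        27.2480        27.2480          54.4959
  2        30.00        24.7484        49.4967         148.4902
  3        30.00        22.4781        67.4343         269.7370
  4        30.00        20.4161        81.6642         408.3212
  5        30.00        18.5432        92.7160         556.2960
  6        30.00        16.8421       101.0529         707.3700
  7       530.00       270.2493     1,891.7454      15,133.9629
  Σ                    400.5252     2,311.3574      17,278.6732
P = 400.5252.
Convexity = Σ t(t+1)·PV / [P·(1+y)²] = 17,278.6732 / (400.5252 × 1.212201) = 35.58819.

35.588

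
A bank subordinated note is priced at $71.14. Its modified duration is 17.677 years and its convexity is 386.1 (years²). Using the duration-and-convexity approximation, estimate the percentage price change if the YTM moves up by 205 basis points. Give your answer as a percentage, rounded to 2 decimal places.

Duration effect: -D_mod·Δy = -17.677 × (+0.0205) = -0.3623785
Convexity effect: ½·C·(Δy)² = 0.5 × 386.1 × (0.0205)² = +0.0811292625
ΔP/P ≈ -0.3623785 + 0.0811292625 = -0.2812492375
= -28.12492375%.

-28.12%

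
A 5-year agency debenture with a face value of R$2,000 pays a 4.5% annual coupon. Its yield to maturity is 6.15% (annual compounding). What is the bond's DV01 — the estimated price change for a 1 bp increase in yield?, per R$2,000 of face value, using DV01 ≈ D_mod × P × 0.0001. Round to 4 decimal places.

Periodic yield y = 0.0615.
  t   CF        PV=CF/(1+0.0615)^t    t·PV
  1        90.00        84.7857        84.7857
  2        90.00        79.8735       159.7469
  3        90.00        75.2458       225.7375
  4        90.00        70.8863       283.5453
  5     2,090.00     1,550.7661     7,753.8304
  Σ                  1,861.5574     8,507.6459
P = 1,861.5574; D_Mac = 4.57018 yrs; D_mod = 4.30539 yrs.
DV01 ≈ 4.30539 × 1,861.5574 × 0.0001 = 0.801474.

R$0.8015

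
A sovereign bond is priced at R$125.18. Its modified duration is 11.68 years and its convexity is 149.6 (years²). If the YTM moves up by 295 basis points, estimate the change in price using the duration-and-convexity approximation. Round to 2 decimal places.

-R$34.98

Duration effect: -D_mod·Δy = -11.68 × (+0.0295) = -0.344560
Convexity effect: ½·C·(Δy)² = 0.5 × 149.6 × (0.0295)² = +0.0650947
ΔP/P ≈ -0.344560 + 0.0650947 = -0.2794653
ΔP ≈ 125.18 × (-0.2794653) = -34.983466254.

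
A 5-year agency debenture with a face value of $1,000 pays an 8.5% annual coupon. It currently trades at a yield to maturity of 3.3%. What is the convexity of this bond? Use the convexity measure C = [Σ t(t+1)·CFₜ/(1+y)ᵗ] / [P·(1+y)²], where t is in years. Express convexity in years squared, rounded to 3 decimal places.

23.300

With y = 0.033:
  t   CF        PV=CF/(1+0.033)^t    t·PV        t(t+1)·PV
  1        85.00        82.2846        82.2846         164.5692
  2        85.00        79.6560       159.3119         477.9358
  3        85.00        77.1113       231.3339         925.3355
  4        85.00        74.6479       298.5916       1,492.9582
  5     1,085.00       922.4188     4,612.0938      27,672.5630
  Σ                  1,236.1185     5,383.6159      30,733.3616
P = 1,236.1185.
Convexity = Σ t(t+1)·PV / [P·(1+y)²] = 30,733.3616 / (1,236.1185 × 1.067089) = 23.29965.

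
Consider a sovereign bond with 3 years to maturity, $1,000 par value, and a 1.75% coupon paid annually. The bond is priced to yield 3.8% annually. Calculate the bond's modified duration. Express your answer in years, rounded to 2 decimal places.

Periodic yield y = 0.038. First find Macaulay duration:
  t   CF        PV=CF/(1+0.038)^t    t·PV
  1        17.50        16.8593        16.8593
  2        17.50        16.2421        32.4843
  3     1,017.50       909.7925     2,729.3775
  Σ                    942.8940     2,778.7212
P = 942.8940; Macaulay duration = 2,778.7212 / 942.8940 = 2.94701 years.
Modified duration = D_Mac / (1 + y) = 2.94701 / 1.038 = 2.83913 years.

2.84 years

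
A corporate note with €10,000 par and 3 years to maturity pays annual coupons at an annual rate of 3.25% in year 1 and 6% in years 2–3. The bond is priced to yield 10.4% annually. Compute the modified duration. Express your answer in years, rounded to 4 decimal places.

2.6044 years

Periodic yield y = 0.104. First find Macaulay duration:
  t   CF        PV=CF/(1+0.104)^t    t·PV
  1       325.00       294.3841       294.3841
  2       600.00       492.2810       984.5621
  3    10,600.00     7,877.6856    23,633.0569
  Σ                  8,664.3507    24,912.0030
P = 8,664.3507; Macaulay duration = 24,912.0030 / 8,664.3507 = 2.87523 years.
Modified duration = D_Mac / (1 + y) = 2.87523 / 1.104 = 2.60438 years.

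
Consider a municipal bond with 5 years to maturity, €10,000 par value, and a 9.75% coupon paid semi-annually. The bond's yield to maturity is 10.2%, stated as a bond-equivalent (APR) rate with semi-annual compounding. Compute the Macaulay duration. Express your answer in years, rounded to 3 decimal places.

4.064 years

Periodic yield y = 0.051. Discount each cash flow and weight by its period:
  t   CF        PV=CF/(1+0.051)^t    t·PV
  1       487.50       463.8440       463.8440
  2       487.50       441.3358       882.6717
  3       487.50       419.9199     1,259.7597
  4       487.50       399.5432     1,598.1728
  5       487.50       380.1553     1,900.7765
  6       487.50       361.7082     2,170.2490
  7       487.50       344.1562     2,409.0935
  8       487.50       327.4560     2,619.6476
  9       487.50       311.5661     2,804.0948
  10   10,487.50     6,377.4170    63,774.1698
  Σ                  9,827.1016    79,882.4793
Price P = Σ PV = 9,827.1016.
Macaulay duration = Σ(t·PV) / P = 79,882.4793 / 9,827.1016 = 8.12879 half-year periods.
In years: 8.12879 / 2 = 4.06440 years.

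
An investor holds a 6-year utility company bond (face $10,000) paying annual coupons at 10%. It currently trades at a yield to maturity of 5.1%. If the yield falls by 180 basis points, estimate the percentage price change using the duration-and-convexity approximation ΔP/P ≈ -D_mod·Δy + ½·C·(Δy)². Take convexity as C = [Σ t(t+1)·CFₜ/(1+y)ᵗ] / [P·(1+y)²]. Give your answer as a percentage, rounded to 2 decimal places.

With y = 0.051:
  t   CF        PV=CF/(1+0.051)^t    t·PV        t(t+1)·PV
  1     1,000.00       951.4748       951.4748       1,902.9496
  2     1,000.00       905.3043     1,810.6085       5,431.8256
  3     1,000.00       861.3742     2,584.1226      10,336.4902
  4     1,000.00       819.5758     3,278.3033      16,391.5164
  5     1,000.00       779.8057     3,899.0286      23,394.1718
  6    11,000.00     8,161.6203    48,969.7221     342,788.0547
  Σ                 12,479.1551    61,493.2599     400,245.0082
P = 12,479.1551; D_Mac = 4.92768 yrs; D_mod = 4.68856 yrs; C = 29.03590.
Duration effect: -4.68856 × (-0.018) = +0.084394
Convexity effect: 0.5 × 29.03590 × (-0.018)² = +0.0047038
ΔP/P ≈ +0.084394 + 0.0047038 = +0.089098 = +8.9098%.

+8.91%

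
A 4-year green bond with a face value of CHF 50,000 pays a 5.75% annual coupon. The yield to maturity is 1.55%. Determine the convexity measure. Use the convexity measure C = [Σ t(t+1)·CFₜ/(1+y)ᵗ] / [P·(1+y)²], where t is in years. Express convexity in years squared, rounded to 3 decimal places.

With y = 0.0155:
  t   CF        PV=CF/(1+0.0155)^t    t·PV        t(t+1)·PV
  1     2,875.00     2,831.1177     2,831.1177       5,662.2354
  2     2,875.00     2,787.9051     5,575.8103      16,727.4309
  3     2,875.00     2,745.3522     8,236.0566      32,944.2262
  4    52,875.00    49,719.9484   198,879.7937     994,398.9684
  Σ                 58,084.3234   215,522.7782   1,049,732.8609
P = 58,084.3234.
Convexity = Σ t(t+1)·PV / [P·(1+y)²] = 1,049,732.8609 / (58,084.3234 × 1.031240) = 17.52508.

17.525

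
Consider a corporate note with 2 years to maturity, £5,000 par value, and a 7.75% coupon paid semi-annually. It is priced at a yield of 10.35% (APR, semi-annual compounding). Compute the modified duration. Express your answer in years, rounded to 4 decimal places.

Periodic yield y = 0.05175. First find Macaulay duration:
  t   CF        PV=CF/(1+0.05175)^t    t·PV
  1       193.75       184.2168       184.2168
  2       193.75       175.1526       350.3053
  3       193.75       166.5345       499.6034
  4     5,193.75     4,244.5432    16,978.1728
  Σ                  4,770.4471    18,012.2983
P = 4,770.4471; Macaulay duration = 18,012.2983 / 4,770.4471 = 3.77581 half-year periods = 1.88790 years.
Modified duration = D_Mac / (1 + y) = 1.88790 / 1.05175 = 1.79501 years.

1.7950 years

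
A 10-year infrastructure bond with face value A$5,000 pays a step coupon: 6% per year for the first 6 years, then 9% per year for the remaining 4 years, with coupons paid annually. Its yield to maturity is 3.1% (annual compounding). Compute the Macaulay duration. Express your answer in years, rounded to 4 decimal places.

8.0863 years

Periodic yield y = 0.031. Discount each cash flow and weight by its year:
  t   CF        PV=CF/(1+0.031)^t    t·PV
  1       300.00       290.9796       290.9796
  2       300.00       282.2305       564.4610
  3       300.00       273.7444       821.2332
  4       300.00       265.5135     1,062.0540
  5       300.00       257.5301     1,287.6503
  6       300.00       249.7867     1,498.7200
  7       450.00       363.4142     2,543.8992
  8       450.00       352.4871     2,819.8966
  9       450.00       341.8885     3,076.9967
  10    5,450.00     4,016.1493    40,161.4930
  Σ                  6,693.7238    54,127.3836
Price P = Σ PV = 6,693.7238.
Macaulay duration = Σ(t·PV) / P = 54,127.3836 / 6,693.7238 = 8.08629 years.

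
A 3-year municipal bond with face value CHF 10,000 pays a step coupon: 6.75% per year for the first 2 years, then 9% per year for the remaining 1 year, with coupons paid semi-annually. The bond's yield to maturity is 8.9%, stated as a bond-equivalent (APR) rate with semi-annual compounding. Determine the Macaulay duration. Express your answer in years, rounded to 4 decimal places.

Periodic yield y = 0.0445. Discount each cash flow and weight by its period:
  t   CF        PV=CF/(1+0.0445)^t    t·PV
  1       337.50       323.1211       323.1211
  2       337.50       309.3548       618.7096
  3       337.50       296.1750       888.5251
  4       337.50       283.5568     1,134.2270
  5       450.00       361.9681     1,809.8405
  6    10,450.00     8,047.5860    48,285.5158
  Σ                  9,621.7618    53,059.9391
Price P = Σ PV = 9,621.7618.
Macaulay duration = Σ(t·PV) / P = 53,059.9391 / 9,621.7618 = 5.51458 half-year periods.
In years: 5.51458 / 2 = 2.75729 years.

2.7573 years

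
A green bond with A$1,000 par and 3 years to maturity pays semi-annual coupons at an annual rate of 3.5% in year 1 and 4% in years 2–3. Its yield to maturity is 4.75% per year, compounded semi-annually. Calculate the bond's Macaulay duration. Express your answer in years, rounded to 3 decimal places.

2.865 years

Periodic yield y = 0.02375. Discount each cash flow and weight by its period:
  t   CF        PV=CF/(1+0.02375)^t    t·PV
  1        17.50        17.0940        17.0940
  2        17.50        16.6975        33.3949
  3        20.00        18.6401        55.9203
  4        20.00        18.2077        72.8307
  5        20.00        17.7853        88.9263
  6     1,020.00       886.0060     5,316.0362
  Σ                    974.4305     5,584.2025
Price P = Σ PV = 974.4305.
Macaulay duration = Σ(t·PV) / P = 5,584.2025 / 974.4305 = 5.73073 half-year periods.
In years: 5.73073 / 2 = 2.86537 years.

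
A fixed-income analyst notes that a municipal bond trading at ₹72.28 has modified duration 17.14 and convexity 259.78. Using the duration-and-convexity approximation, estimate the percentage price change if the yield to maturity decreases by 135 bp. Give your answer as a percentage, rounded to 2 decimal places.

+25.51%

Duration effect: -D_mod·Δy = -17.14 × (-0.0135) = +0.231390
Convexity effect: ½·C·(Δy)² = 0.5 × 259.78 × (-0.0135)² = +0.0236724525
ΔP/P ≈ +0.231390 + 0.0236724525 = +0.2550624525
= +25.50624525%.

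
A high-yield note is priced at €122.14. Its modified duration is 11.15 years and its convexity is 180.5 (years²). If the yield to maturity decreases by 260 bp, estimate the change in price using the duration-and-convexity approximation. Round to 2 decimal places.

+€42.86

Duration effect: -D_mod·Δy = -11.15 × (-0.026) = +0.289900
Convexity effect: ½·C·(Δy)² = 0.5 × 180.5 × (-0.026)² = +0.0610090
ΔP/P ≈ +0.289900 + 0.0610090 = +0.350909
ΔP ≈ 122.14 × (+0.350909) = +42.86002526.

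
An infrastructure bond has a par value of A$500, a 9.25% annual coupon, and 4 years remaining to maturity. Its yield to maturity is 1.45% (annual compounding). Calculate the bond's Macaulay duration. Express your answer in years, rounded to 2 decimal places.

Periodic yield y = 0.0145. Discount each cash flow and weight by its year:
  t   CF        PV=CF/(1+0.0145)^t    t·PV
  1        46.25        45.5890        45.5890
  2        46.25        44.9374        89.8747
  3        46.25        44.2951       132.8853
  4       546.25       515.6835     2,062.7340
  Σ                    650.5049     2,331.0830
Price P = Σ PV = 650.5049.
Macaulay duration = Σ(t·PV) / P = 2,331.0830 / 650.5049 = 3.58350 years.

3.58 years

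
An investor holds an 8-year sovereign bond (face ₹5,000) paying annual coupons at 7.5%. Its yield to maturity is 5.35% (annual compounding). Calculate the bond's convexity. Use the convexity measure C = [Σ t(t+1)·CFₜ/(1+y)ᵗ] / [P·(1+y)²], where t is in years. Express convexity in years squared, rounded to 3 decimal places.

47.943

With y = 0.0535:
  t   CF        PV=CF/(1+0.0535)^t    t·PV        t(t+1)·PV
  1       375.00       355.9563       355.9563         711.9127
  2       375.00       337.8798       675.7595       2,027.2786
  3       375.00       320.7212       962.1636       3,848.6542
  4       375.00       304.4340     1,217.7359       6,088.6794
  5       375.00       288.9739     1,444.8693       8,669.2160
  6       375.00       274.2989     1,645.7933      11,520.5528
  7       375.00       260.3691     1,822.5839      14,580.6712
  8     5,375.00     3,542.4371    28,339.4969     255,055.4720
  Σ                  5,685.0702    36,464.3587     302,502.4368
P = 5,685.0702.
Convexity = Σ t(t+1)·PV / [P·(1+y)²] = 302,502.4368 / (5,685.0702 × 1.109862) = 47.94286.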